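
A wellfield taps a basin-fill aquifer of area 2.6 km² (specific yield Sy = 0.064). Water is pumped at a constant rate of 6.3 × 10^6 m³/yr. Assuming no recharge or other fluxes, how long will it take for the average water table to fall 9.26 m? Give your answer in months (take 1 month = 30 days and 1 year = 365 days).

t ≈ 2.98 months

A = 2.6 km² = 2.6 × 10^6 m²
ΔV = Sy × A × Δh = 0.064 × 2.6 × 10^6 × 9.26 = 1.541 × 10^6 m³
Q = 6.3 × 10^6 m³/yr = 17260 m³/d
t = ΔV / Q = 1.541 × 10^6 m³ / 17260 m³/d = 89.27 d
t = 89.27 d ≈ 2.976 months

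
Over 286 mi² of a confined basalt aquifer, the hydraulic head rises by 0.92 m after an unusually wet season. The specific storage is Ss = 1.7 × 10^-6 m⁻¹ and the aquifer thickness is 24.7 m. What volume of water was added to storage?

S = Ss × b = 1.7 × 10^-6 m⁻¹ × 24.7 m = 4.199 × 10^-5
A = 286 mi² = 7.407 × 10^8 m²
ΔV = S × A × Δh = 4.199 × 10^-5 × 7.407 × 10^8 m² × 0.92 m = 28620 m³

ΔV ≈ 28600 m³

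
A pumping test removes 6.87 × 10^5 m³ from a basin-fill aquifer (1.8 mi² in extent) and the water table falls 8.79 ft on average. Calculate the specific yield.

Sy ≈ 0.055

A = 1.8 mi² = 4.662 × 10^6 m²
Δh = 8.79 ft = 2.679 m
Sy = ΔV / (A × Δh) = 6.87 × 10^5 m³ / (4.662 × 10^6 m² × 2.679 m) = 0.055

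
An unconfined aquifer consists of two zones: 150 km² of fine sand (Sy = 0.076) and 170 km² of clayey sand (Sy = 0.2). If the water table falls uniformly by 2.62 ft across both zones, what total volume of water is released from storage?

ΔV ≈ 3.63 × 10^7 m³

A₁ = 150 km² = 1.5 × 10^8 m²; A₂ = 170 km² = 1.7 × 10^8 m²
Δh = 2.62 ft = 0.7986 m
ΔV₁ = 0.076 × 1.5 × 10^8 × 0.7986 = 9.104 × 10^6 m³
ΔV₂ = 0.2 × 1.7 × 10^8 × 0.7986 = 2.715 × 10^7 m³
ΔV = ΔV₁ + ΔV₂ = 3.626 × 10^7 m³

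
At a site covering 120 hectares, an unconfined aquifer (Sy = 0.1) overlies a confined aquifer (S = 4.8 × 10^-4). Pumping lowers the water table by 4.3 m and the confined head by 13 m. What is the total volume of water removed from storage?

ΔV ≈ 5.23 × 10^5 m³

A = 120 hectares = 1.2 × 10^6 m²
Unconfined: ΔV_u = Sy × A × Δh_u = 0.1 × 1.2 × 10^6 × 4.3 = 5.16 × 10^5 m³
Confined: ΔV_c = S × A × Δh_c = 4.8 × 10^-4 × 1.2 × 10^6 × 13 = 7488 m³
Total ΔV = 5.16 × 10^5 + 7488 = 5.235 × 10^5 m³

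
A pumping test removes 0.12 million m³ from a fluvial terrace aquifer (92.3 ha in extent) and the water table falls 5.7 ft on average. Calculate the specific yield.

Sy ≈ 0.075

A = 92.3 ha = 9.23 × 10^5 m²
Δh = 5.7 ft = 1.737 m
ΔV = 0.12 million m³ = 1.2 × 10^5 m³
Sy = ΔV / (A × Δh) = 1.2 × 10^5 m³ / (9.23 × 10^5 m² × 1.737 m) = 0.07483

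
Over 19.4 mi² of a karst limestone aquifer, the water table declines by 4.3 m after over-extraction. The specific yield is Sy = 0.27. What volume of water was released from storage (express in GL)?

ΔV ≈ 58.3 GL

A = 19.4 mi² = 5.025 × 10^7 m²
ΔV = Sy × A × Δh = 0.27 × 5.025 × 10^7 m² × 4.3 m = 5.834 × 10^7 m³
ΔV = 5.834 × 10^7 m³ = 58.34 GL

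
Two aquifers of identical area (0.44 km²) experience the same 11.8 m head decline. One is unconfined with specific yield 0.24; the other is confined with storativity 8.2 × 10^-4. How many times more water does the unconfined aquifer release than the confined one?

A = 0.44 km² = 4.4 × 10^5 m²
Unconfined: ΔV_u = Sy × A × Δh = 0.24 × 4.4 × 10^5 × 11.8 = 1.246 × 10^6 m³
Confined: ΔV_c = S × A × Δh = 8.2 × 10^-4 × 4.4 × 10^5 × 11.8 = 4257 m³
Ratio = ΔV_u / ΔV_c = Sy / S = 0.24 / 8.2 × 10^-4 = 292.7

ΔV_u / ΔV_c ≈ 293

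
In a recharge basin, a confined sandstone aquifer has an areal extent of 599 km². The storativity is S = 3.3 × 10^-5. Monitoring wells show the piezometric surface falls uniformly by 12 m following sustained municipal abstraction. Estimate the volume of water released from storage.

A = 599 km² = 5.99 × 10^8 m²
ΔV = S × A × Δh = 3.3 × 10^-5 × 5.99 × 10^8 m² × 12 m = 2.372 × 10^5 m³

ΔV ≈ 2.37 × 10^5 m³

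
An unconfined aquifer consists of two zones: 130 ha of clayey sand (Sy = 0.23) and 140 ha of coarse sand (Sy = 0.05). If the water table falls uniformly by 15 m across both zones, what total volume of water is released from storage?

A₁ = 130 ha = 1.3 × 10^6 m²; A₂ = 140 ha = 1.4 × 10^6 m²
ΔV₁ = 0.23 × 1.3 × 10^6 × 15 = 4.485 × 10^6 m³
ΔV₂ = 0.05 × 1.4 × 10^6 × 15 = 1.05 × 10^6 m³
ΔV = ΔV₁ + ΔV₂ = 5.535 × 10^6 m³

ΔV ≈ 5.54 × 10^6 m³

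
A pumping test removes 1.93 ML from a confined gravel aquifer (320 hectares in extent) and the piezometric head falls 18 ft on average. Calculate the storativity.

A = 320 hectares = 3.2 × 10^6 m²
Δh = 18 ft = 5.486 m
ΔV = 1.93 ML = 1930 m³
S = ΔV / (A × Δh) = 1930 m³ / (3.2 × 10^6 m² × 5.486 m) = 1.099 × 10^-4

S ≈ 1.1 × 10^-4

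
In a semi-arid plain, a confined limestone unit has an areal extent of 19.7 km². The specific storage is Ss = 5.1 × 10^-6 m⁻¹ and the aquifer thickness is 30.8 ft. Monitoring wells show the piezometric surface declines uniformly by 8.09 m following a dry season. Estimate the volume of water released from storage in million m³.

b = 30.8 ft = 9.388 m
S = Ss × b = 5.1 × 10^-6 m⁻¹ × 9.388 m = 4.788 × 10^-5
A = 19.7 km² = 1.97 × 10^7 m²
ΔV = S × A × Δh = 4.788 × 10^-5 × 1.97 × 10^7 m² × 8.09 m = 7630 m³
ΔV = 7630 m³ = 0.00763 million m³

ΔV ≈ 0.00763 million m³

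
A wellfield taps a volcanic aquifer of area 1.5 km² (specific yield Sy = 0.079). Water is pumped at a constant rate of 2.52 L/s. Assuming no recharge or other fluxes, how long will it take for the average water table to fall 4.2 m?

t ≈ 2290 days

A = 1.5 km² = 1.5 × 10^6 m²
ΔV = Sy × A × Δh = 0.079 × 1.5 × 10^6 × 4.2 = 4.977 × 10^5 m³
Q = 2.52 L/s = 217.7 m³/d
t = ΔV / Q = 4.977 × 10^5 m³ / 217.7 m³/d = 2286 d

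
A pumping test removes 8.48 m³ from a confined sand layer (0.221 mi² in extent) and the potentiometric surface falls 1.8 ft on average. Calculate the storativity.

S ≈ 2.7 × 10^-5

A = 0.221 mi² = 5.724 × 10^5 m²
Δh = 1.8 ft = 0.5486 m
S = ΔV / (A × Δh) = 8.48 m³ / (5.724 × 10^5 m² × 0.5486 m) = 2.7 × 10^-5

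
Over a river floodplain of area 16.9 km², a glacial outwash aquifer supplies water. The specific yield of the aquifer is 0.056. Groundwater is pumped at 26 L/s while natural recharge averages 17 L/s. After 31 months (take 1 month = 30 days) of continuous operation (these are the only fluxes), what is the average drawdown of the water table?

A = 16.9 km² = 1.69 × 10^7 m²
Net abstraction = 26 − 17 = 9 L/s
Q_net = 9 L/s = 777.6 m³/d
t = 31 months = 930 d
ΔV = Q × t = 777.6 m³/d × 930 d = 7.232 × 10^5 m³
Δh = ΔV / (Sy × A) = 7.232 × 10^5 / (0.056 × 1.69 × 10^7) = 0.7641 m

Δh ≈ 0.764 m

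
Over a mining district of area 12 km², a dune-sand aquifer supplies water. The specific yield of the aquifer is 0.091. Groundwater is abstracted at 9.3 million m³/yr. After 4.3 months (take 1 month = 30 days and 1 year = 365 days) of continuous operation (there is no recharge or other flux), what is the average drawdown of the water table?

A = 12 km² = 1.2 × 10^7 m²
Q = 9.3 million m³/yr = 25480 m³/d
t = 4.3 months = 129 d
ΔV = Q × t = 25480 m³/d × 129 d = 3.287 × 10^6 m³
Δh = ΔV / (Sy × A) = 3.287 × 10^6 / (0.091 × 1.2 × 10^7) = 3.01 m

Δh ≈ 3.01 m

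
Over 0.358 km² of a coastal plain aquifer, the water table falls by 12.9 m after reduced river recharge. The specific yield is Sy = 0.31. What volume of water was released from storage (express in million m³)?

A = 0.358 km² = 3.58 × 10^5 m²
ΔV = Sy × A × Δh = 0.31 × 3.58 × 10^5 m² × 12.9 m = 1.432 × 10^6 m³
ΔV = 1.432 × 10^6 m³ = 1.432 million m³

ΔV ≈ 1.43 million m³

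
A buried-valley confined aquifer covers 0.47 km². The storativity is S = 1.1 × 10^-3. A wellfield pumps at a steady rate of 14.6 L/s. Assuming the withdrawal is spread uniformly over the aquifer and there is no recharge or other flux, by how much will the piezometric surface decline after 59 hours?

A = 0.47 km² = 4.7 × 10^5 m²
Q = 14.6 L/s = 1261 m³/d
t = 59 hours = 2.458 d
ΔV = Q × t = 1261 m³/d × 2.458 d = 3101 m³
Δh = ΔV / (S × A) = 3101 / (0.0011 × 4.7 × 10^5) = 5.998 m

Δh ≈ 6 m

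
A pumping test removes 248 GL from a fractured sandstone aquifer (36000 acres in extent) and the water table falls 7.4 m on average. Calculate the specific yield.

A = 36000 acres = 1.457 × 10^8 m²
ΔV = 248 GL = 2.48 × 10^8 m³
Sy = ΔV / (A × Δh) = 2.48 × 10^8 m³ / (1.457 × 10^8 m² × 7.4 m) = 0.23

Sy ≈ 0.23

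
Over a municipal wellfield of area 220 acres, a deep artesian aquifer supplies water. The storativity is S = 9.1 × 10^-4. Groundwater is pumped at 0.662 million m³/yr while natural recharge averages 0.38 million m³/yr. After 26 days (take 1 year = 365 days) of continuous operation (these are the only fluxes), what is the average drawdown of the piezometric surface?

Δh ≈ 24.8 m

A = 220 acres = 8.903 × 10^5 m²
Net abstraction = 0.662 − 0.38 = 0.282 million m³/yr
Q_net = 0.282 million m³/yr = 772.6 m³/d
ΔV = Q × t = 772.6 m³/d × 26 d = 20090 m³
Δh = ΔV / (S × A) = 20090 / (9.1 × 10^-4 × 8.903 × 10^5) = 24.79 m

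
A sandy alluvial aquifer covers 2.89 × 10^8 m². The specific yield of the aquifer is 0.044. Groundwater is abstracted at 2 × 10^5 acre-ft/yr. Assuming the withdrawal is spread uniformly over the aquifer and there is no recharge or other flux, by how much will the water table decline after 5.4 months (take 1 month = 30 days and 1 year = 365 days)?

Δh ≈ 8.61 m

Q = 2 × 10^5 acre-ft/yr = 6.759 × 10^5 m³/d
t = 5.4 months = 162 d
ΔV = Q × t = 6.759 × 10^5 m³/d × 162 d = 1.095 × 10^8 m³
Δh = ΔV / (Sy × A) = 1.095 × 10^8 / (0.044 × 2.89 × 10^8) = 8.611 m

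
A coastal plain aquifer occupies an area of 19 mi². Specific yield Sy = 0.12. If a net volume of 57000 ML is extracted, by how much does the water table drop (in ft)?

Δh ≈ 31.7 ft

A = 19 mi² = 4.921 × 10^7 m²
ΔV = 57000 ML = 5.7 × 10^7 m³
Δh = ΔV / (Sy × A) = 5.7 × 10^7 m³ / (0.12 × 4.921 × 10^7 m²) = 9.653 m
Δh = 9.653 m = 31.67 ft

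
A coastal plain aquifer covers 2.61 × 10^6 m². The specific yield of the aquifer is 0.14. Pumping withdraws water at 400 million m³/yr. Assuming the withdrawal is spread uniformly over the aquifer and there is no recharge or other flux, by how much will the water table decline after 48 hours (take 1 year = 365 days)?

Δh ≈ 6 m

Q = 400 million m³/yr = 1.096 × 10^6 m³/d
t = 48 hours = 2 d
ΔV = Q × t = 1.096 × 10^6 m³/d × 2 d = 2.192 × 10^6 m³
Δh = ΔV / (Sy × A) = 2.192 × 10^6 / (0.14 × 2.61 × 10^6) = 5.998 m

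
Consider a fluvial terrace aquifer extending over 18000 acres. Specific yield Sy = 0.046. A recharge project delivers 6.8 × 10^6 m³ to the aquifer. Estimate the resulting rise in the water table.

Δh ≈ 2.03 m

A = 18000 acres = 7.284 × 10^7 m²
Δh = ΔV / (Sy × A) = 6.8 × 10^6 m³ / (0.046 × 7.284 × 10^7 m²) = 2.029 m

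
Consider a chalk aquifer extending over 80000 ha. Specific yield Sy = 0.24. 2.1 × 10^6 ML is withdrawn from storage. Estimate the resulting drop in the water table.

A = 80000 ha = 8 × 10^8 m²
ΔV = 2.1 × 10^6 ML = 2.1 × 10^9 m³
Δh = ΔV / (Sy × A) = 2.1 × 10^9 m³ / (0.24 × 8 × 10^8 m²) = 10.94 m

Δh ≈ 10.9 m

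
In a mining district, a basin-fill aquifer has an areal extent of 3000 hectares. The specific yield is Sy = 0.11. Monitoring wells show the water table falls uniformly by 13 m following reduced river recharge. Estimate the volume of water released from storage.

ΔV ≈ 4.29 × 10^7 m³

A = 3000 hectares = 3 × 10^7 m²
ΔV = Sy × A × Δh = 0.11 × 3 × 10^7 m² × 13 m = 4.29 × 10^7 m³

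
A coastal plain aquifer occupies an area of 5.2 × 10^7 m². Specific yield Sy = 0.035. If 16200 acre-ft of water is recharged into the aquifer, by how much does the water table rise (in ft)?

ΔV = 16200 acre-ft = 1.998 × 10^7 m³
Δh = ΔV / (Sy × A) = 1.998 × 10^7 m³ / (0.035 × 5.2 × 10^7 m²) = 10.98 m
Δh = 10.98 m = 36.02 ft

Δh ≈ 36 ft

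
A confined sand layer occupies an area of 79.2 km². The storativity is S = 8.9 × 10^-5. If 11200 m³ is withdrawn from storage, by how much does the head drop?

Δh ≈ 1.59 m

A = 79.2 km² = 7.92 × 10^7 m²
Δh = ΔV / (S × A) = 11200 m³ / (8.9 × 10^-5 × 7.92 × 10^7 m²) = 1.589 m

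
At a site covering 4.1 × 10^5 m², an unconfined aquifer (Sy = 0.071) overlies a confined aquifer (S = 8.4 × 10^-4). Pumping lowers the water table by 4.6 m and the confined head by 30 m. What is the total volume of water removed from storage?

ΔV ≈ 1.44 × 10^5 m³

Unconfined: ΔV_u = Sy × A × Δh_u = 0.071 × 4.1 × 10^5 × 4.6 = 1.339 × 10^5 m³
Confined: ΔV_c = S × A × Δh_c = 8.4 × 10^-4 × 4.1 × 10^5 × 30 = 10330 m³
Total ΔV = 1.339 × 10^5 + 10330 = 1.442 × 10^5 m³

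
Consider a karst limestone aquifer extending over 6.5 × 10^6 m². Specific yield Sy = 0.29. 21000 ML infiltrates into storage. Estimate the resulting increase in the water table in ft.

Δh ≈ 36.6 ft

ΔV = 21000 ML = 2.1 × 10^7 m³
Δh = ΔV / (Sy × A) = 2.1 × 10^7 m³ / (0.29 × 6.5 × 10^6 m²) = 11.14 m
Δh = 11.14 m = 36.55 ft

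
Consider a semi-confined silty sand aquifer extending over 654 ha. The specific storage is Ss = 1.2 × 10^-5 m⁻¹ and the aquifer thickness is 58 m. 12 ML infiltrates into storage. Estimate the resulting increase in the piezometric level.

Δh ≈ 2.64 m

S = Ss × b = 1.2 × 10^-5 m⁻¹ × 58 m = 6.96 × 10^-4
A = 654 ha = 6.54 × 10^6 m²
ΔV = 12 ML = 12000 m³
Δh = ΔV / (S × A) = 12000 m³ / (6.96 × 10^-4 × 6.54 × 10^6 m²) = 2.636 m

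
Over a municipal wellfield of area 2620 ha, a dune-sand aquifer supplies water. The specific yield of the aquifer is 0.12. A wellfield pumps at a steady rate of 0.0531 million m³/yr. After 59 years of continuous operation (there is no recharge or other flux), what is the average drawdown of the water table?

A = 2620 ha = 2.62 × 10^7 m²
Q = 0.0531 million m³/yr = 145.5 m³/d
t = 59 years = 21540 d
ΔV = Q × t = 145.5 m³/d × 21540 d = 3.133 × 10^6 m³
Δh = ΔV / (Sy × A) = 3.133 × 10^6 / (0.12 × 2.62 × 10^7) = 0.9965 m

Δh ≈ 0.996 m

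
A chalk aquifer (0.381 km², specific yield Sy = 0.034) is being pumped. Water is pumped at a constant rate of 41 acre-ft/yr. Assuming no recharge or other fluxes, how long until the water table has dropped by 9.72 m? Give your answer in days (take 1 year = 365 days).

A = 0.381 km² = 3.81 × 10^5 m²
ΔV = Sy × A × Δh = 0.034 × 3.81 × 10^5 × 9.72 = 1.259 × 10^5 m³
Q = 41 acre-ft/yr = 138.6 m³/d
t = ΔV / Q = 1.259 × 10^5 m³ / 138.6 m³/d = 908.8 d

t ≈ 909 days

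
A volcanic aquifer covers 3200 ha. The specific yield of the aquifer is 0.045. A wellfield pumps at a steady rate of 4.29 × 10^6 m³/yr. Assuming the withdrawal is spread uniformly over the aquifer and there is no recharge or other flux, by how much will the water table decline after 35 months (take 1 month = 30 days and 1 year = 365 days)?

Δh ≈ 8.57 m

A = 3200 ha = 3.2 × 10^7 m²
Q = 4.29 × 10^6 m³/yr = 11750 m³/d
t = 35 months = 1050 d
ΔV = Q × t = 11750 m³/d × 1050 d = 1.234 × 10^7 m³
Δh = ΔV / (Sy × A) = 1.234 × 10^7 / (0.045 × 3.2 × 10^7) = 8.57 m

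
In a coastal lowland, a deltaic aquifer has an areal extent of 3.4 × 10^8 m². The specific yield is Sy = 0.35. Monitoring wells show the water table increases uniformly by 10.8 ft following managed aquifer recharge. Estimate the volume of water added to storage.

Δh = 10.8 ft = 3.292 m
ΔV = Sy × A × Δh = 0.35 × 3.4 × 10^8 m² × 3.292 m = 3.917 × 10^8 m³

ΔV ≈ 3.92 × 10^8 m³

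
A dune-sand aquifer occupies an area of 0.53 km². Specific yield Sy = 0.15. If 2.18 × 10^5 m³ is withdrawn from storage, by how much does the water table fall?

A = 0.53 km² = 5.3 × 10^5 m²
Δh = ΔV / (Sy × A) = 2.18 × 10^5 m³ / (0.15 × 5.3 × 10^5 m²) = 2.742 m

Δh ≈ 2.74 m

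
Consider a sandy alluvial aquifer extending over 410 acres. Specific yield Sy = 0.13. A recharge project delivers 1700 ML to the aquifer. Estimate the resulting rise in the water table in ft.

Δh ≈ 25.9 ft

A = 410 acres = 1.659 × 10^6 m²
ΔV = 1700 ML = 1.7 × 10^6 m³
Δh = ΔV / (Sy × A) = 1.7 × 10^6 m³ / (0.13 × 1.659 × 10^6 m²) = 7.881 m
Δh = 7.881 m = 25.86 ft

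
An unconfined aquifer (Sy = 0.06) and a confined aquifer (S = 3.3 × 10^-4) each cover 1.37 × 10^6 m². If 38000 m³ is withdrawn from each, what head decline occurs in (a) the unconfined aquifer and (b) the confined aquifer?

Unconfined: Δh_u = ΔV/(Sy·A) = 38000/(0.06 × 1.37 × 10^6) = 0.4623 m
Confined: Δh_c = ΔV/(S·A) = 38000/(3.3 × 10^-4 × 1.37 × 10^6) = 84.05 m

Δh_u ≈ 0.462 m; Δh_c ≈ 84.1 m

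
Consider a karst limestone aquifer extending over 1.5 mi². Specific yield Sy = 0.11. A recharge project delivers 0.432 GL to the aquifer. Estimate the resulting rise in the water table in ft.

Δh ≈ 3.32 ft

A = 1.5 mi² = 3.885 × 10^6 m²
ΔV = 0.432 GL = 4.32 × 10^5 m³
Δh = ΔV / (Sy × A) = 4.32 × 10^5 m³ / (0.11 × 3.885 × 10^6 m²) = 1.011 m
Δh = 1.011 m = 3.317 ft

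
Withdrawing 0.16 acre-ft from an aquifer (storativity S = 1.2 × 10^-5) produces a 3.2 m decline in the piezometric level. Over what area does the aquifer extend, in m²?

A ≈ 5.14 × 10^6 m²

ΔV = 0.16 acre-ft = 197.4 m³
A = ΔV / (S × Δh) = 197.4 / (1.2 × 10^-5 × 3.2) = 5.14 × 10^6 m²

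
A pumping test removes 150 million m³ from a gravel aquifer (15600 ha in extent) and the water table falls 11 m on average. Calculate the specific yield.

A = 15600 ha = 1.56 × 10^8 m²
ΔV = 150 million m³ = 1.5 × 10^8 m³
Sy = ΔV / (A × Δh) = 1.5 × 10^8 m³ / (1.56 × 10^8 m² × 11 m) = 0.08741

Sy ≈ 0.087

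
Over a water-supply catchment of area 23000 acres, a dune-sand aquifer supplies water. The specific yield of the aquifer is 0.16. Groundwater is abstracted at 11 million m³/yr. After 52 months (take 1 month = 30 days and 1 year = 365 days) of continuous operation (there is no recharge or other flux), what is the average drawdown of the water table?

Δh ≈ 3.16 m

A = 23000 acres = 9.308 × 10^7 m²
Q = 11 million m³/yr = 30140 m³/d
t = 52 months = 1560 d
ΔV = Q × t = 30140 m³/d × 1560 d = 4.701 × 10^7 m³
Δh = ΔV / (Sy × A) = 4.701 × 10^7 / (0.16 × 9.308 × 10^7) = 3.157 m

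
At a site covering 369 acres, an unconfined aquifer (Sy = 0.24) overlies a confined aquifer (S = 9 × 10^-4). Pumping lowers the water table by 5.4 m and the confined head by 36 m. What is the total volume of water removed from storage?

A = 369 acres = 1.493 × 10^6 m²
Unconfined: ΔV_u = Sy × A × Δh_u = 0.24 × 1.493 × 10^6 × 5.4 = 1.935 × 10^6 m³
Confined: ΔV_c = S × A × Δh_c = 9 × 10^-4 × 1.493 × 10^6 × 36 = 48380 m³
Total ΔV = 1.935 × 10^6 + 48380 = 1.984 × 10^6 m³

ΔV ≈ 1.98 × 10^6 m³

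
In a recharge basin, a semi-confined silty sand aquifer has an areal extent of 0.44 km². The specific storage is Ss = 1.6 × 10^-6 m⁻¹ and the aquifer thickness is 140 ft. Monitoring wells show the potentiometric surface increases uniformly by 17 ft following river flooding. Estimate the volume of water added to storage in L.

ΔV ≈ 1.56 × 10^5 L

b = 140 ft = 42.67 m
S = Ss × b = 1.6 × 10^-6 m⁻¹ × 42.67 m = 6.828 × 10^-5
A = 0.44 km² = 4.4 × 10^5 m²
Δh = 17 ft = 5.182 m
ΔV = S × A × Δh = 6.828 × 10^-5 × 4.4 × 10^5 m² × 5.182 m = 155.7 m³
ΔV = 155.7 m³ = 1.557 × 10^5 L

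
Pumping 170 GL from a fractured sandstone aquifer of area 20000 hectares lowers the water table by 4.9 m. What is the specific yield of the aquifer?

A = 20000 hectares = 2 × 10^8 m²
ΔV = 170 GL = 1.7 × 10^8 m³
Sy = ΔV / (A × Δh) = 1.7 × 10^8 m³ / (2 × 10^8 m² × 4.9 m) = 0.1735

Sy ≈ 0.17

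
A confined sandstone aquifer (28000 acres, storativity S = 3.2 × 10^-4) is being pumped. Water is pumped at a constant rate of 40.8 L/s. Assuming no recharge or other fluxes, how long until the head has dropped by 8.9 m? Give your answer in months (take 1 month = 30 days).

t ≈ 3.05 months

A = 28000 acres = 1.133 × 10^8 m²
ΔV = S × A × Δh = 3.2 × 10^-4 × 1.133 × 10^8 × 8.9 = 3.227 × 10^5 m³
Q = 40.8 L/s = 3525 m³/d
t = ΔV / Q = 3.227 × 10^5 m³ / 3525 m³/d = 91.55 d
t = 91.55 d ≈ 3.052 months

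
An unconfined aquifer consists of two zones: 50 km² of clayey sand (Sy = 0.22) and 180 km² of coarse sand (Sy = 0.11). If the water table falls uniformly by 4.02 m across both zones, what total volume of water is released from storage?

ΔV ≈ 1.24 × 10^8 m³

A₁ = 50 km² = 5 × 10^7 m²; A₂ = 180 km² = 1.8 × 10^8 m²
ΔV₁ = 0.22 × 5 × 10^7 × 4.02 = 4.422 × 10^7 m³
ΔV₂ = 0.11 × 1.8 × 10^8 × 4.02 = 7.96 × 10^7 m³
ΔV = ΔV₁ + ΔV₂ = 1.238 × 10^8 m³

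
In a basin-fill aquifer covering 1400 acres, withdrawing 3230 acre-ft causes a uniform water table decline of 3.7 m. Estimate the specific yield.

Sy ≈ 0.19

A = 1400 acres = 5.666 × 10^6 m²
ΔV = 3230 acre-ft = 3.984 × 10^6 m³
Sy = ΔV / (A × Δh) = 3.984 × 10^6 m³ / (5.666 × 10^6 m² × 3.7 m) = 0.1901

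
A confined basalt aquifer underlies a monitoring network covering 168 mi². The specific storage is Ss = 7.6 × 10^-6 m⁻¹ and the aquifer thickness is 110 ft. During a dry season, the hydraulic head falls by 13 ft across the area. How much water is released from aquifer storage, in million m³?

b = 110 ft = 33.53 m
S = Ss × b = 7.6 × 10^-6 m⁻¹ × 33.53 m = 2.548 × 10^-4
A = 168 mi² = 4.351 × 10^8 m²
Δh = 13 ft = 3.962 m
ΔV = S × A × Δh = 2.548 × 10^-4 × 4.351 × 10^8 m² × 3.962 m = 4.393 × 10^5 m³
ΔV = 4.393 × 10^5 m³ = 0.4393 million m³

ΔV ≈ 0.439 million m³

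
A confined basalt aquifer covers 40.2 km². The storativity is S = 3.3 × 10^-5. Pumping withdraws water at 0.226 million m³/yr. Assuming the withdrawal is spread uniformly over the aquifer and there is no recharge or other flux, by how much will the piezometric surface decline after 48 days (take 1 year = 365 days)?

Δh ≈ 22.4 m

A = 40.2 km² = 4.02 × 10^7 m²
Q = 0.226 million m³/yr = 619.2 m³/d
ΔV = Q × t = 619.2 m³/d × 48 d = 29720 m³
Δh = ΔV / (S × A) = 29720 / (3.3 × 10^-5 × 4.02 × 10^7) = 22.4 m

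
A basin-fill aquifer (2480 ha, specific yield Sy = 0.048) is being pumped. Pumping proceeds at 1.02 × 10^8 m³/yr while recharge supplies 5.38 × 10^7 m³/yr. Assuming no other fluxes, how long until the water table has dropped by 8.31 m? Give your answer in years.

A = 2480 ha = 2.48 × 10^7 m²
ΔV = Sy × A × Δh = 0.048 × 2.48 × 10^7 × 8.31 = 9.892 × 10^6 m³
Net withdrawal = 1.02 × 10^8 − 5.38 × 10^7 = 4.82 × 10^7 m³/yr = 1.321 × 10^5 m³/d
t = ΔV / Q = 9.892 × 10^6 m³ / 1.321 × 10^5 m³/d = 74.91 d
t = 74.91 d ≈ 0.2052 years

t ≈ 0.205 years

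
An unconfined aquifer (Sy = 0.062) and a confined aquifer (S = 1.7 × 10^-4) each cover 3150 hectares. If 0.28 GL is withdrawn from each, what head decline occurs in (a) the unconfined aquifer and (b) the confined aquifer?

Δh_u ≈ 0.143 m; Δh_c ≈ 52.3 m

A = 3150 hectares = 3.15 × 10^7 m²
ΔV = 0.28 GL = 2.8 × 10^5 m³
Unconfined: Δh_u = ΔV/(Sy·A) = 2.8 × 10^5/(0.062 × 3.15 × 10^7) = 0.1434 m
Confined: Δh_c = ΔV/(S·A) = 2.8 × 10^5/(1.7 × 10^-4 × 3.15 × 10^7) = 52.29 m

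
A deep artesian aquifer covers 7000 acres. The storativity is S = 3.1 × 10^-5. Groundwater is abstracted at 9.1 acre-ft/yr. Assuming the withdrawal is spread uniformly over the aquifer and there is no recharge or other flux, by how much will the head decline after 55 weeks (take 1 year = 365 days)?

Δh ≈ 13.5 m

A = 7000 acres = 2.833 × 10^7 m²
Q = 9.1 acre-ft/yr = 30.75 m³/d
t = 55 weeks = 385 d
ΔV = Q × t = 30.75 m³/d × 385 d = 11840 m³
Δh = ΔV / (S × A) = 11840 / (3.1 × 10^-5 × 2.833 × 10^7) = 13.48 m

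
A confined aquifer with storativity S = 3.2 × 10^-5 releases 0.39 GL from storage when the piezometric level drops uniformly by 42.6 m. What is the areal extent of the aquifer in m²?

A ≈ 2.86 × 10^8 m²

ΔV = 0.39 GL = 3.9 × 10^5 m³
A = ΔV / (S × Δh) = 3.9 × 10^5 / (3.2 × 10^-5 × 42.6) = 2.861 × 10^8 m²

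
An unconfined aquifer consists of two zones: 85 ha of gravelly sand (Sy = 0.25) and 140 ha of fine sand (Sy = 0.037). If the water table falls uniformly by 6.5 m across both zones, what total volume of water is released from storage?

A₁ = 85 ha = 8.5 × 10^5 m²; A₂ = 140 ha = 1.4 × 10^6 m²
ΔV₁ = 0.25 × 8.5 × 10^5 × 6.5 = 1.381 × 10^6 m³
ΔV₂ = 0.037 × 1.4 × 10^6 × 6.5 = 3.367 × 10^5 m³
ΔV = ΔV₁ + ΔV₂ = 1.718 × 10^6 m³

ΔV ≈ 1.72 × 10^6 m³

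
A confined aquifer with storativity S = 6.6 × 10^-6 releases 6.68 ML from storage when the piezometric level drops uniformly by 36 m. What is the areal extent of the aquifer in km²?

A ≈ 28.1 km²

ΔV = 6.68 ML = 6680 m³
A = ΔV / (S × Δh) = 6680 / (6.6 × 10^-6 × 36) = 2.811 × 10^7 m²
A = 2.811 × 10^7 m² = 28.11 km²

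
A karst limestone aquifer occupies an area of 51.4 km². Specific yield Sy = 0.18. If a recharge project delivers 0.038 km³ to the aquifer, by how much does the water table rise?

A = 51.4 km² = 5.14 × 10^7 m²
ΔV = 0.038 km³ = 3.8 × 10^7 m³
Δh = ΔV / (Sy × A) = 3.8 × 10^7 m³ / (0.18 × 5.14 × 10^7 m²) = 4.107 m

Δh ≈ 4.11 m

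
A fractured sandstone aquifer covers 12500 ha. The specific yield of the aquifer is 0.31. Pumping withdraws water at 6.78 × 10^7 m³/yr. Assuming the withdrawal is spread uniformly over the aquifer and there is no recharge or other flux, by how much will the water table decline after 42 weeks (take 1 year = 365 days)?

A = 12500 ha = 1.25 × 10^8 m²
Q = 6.78 × 10^7 m³/yr = 1.858 × 10^5 m³/d
t = 42 weeks = 294 d
ΔV = Q × t = 1.858 × 10^5 m³/d × 294 d = 5.461 × 10^7 m³
Δh = ΔV / (Sy × A) = 5.461 × 10^7 / (0.31 × 1.25 × 10^8) = 1.409 m

Δh ≈ 1.41 m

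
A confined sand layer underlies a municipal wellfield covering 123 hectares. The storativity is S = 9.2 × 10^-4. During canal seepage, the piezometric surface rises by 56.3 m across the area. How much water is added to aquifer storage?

ΔV ≈ 63700 m³

A = 123 hectares = 1.23 × 10^6 m²
ΔV = S × A × Δh = 9.2 × 10^-4 × 1.23 × 10^6 m² × 56.3 m = 63710 m³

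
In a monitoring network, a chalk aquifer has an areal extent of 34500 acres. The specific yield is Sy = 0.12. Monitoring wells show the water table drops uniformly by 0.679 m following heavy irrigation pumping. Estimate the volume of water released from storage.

A = 34500 acres = 1.396 × 10^8 m²
ΔV = Sy × A × Δh = 0.12 × 1.396 × 10^8 m² × 0.679 m = 1.138 × 10^7 m³

ΔV ≈ 1.14 × 10^7 m³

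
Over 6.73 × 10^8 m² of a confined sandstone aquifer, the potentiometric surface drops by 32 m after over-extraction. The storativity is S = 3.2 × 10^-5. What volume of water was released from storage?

ΔV ≈ 6.89 × 10^5 m³

ΔV = S × A × Δh = 3.2 × 10^-5 × 6.73 × 10^8 m² × 32 m = 6.892 × 10^5 m³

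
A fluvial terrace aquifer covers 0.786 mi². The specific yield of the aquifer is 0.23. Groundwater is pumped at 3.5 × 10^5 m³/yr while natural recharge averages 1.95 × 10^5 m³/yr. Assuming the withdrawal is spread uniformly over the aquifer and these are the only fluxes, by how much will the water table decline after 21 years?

A = 0.786 mi² = 2.036 × 10^6 m²
Net abstraction = 3.5 × 10^5 − 1.95 × 10^5 = 1.55 × 10^5 m³/yr
Q_net = 1.55 × 10^5 m³/yr = 424.7 m³/d
t = 21 years = 7665 d
ΔV = Q × t = 424.7 m³/d × 7665 d = 3.255 × 10^6 m³
Δh = ΔV / (Sy × A) = 3.255 × 10^6 / (0.23 × 2.036 × 10^6) = 6.952 m

Δh ≈ 6.95 m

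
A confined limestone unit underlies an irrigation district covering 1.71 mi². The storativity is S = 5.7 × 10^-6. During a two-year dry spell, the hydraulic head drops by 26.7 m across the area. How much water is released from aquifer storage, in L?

A = 1.71 mi² = 4.429 × 10^6 m²
ΔV = S × A × Δh = 5.7 × 10^-6 × 4.429 × 10^6 m² × 26.7 m = 674 m³
ΔV = 674 m³ = 6.74 × 10^5 L

ΔV ≈ 6.74 × 10^5 L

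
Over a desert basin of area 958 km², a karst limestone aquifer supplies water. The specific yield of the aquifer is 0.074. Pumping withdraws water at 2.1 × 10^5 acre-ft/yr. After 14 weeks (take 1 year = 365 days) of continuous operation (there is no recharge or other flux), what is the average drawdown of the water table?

A = 958 km² = 9.58 × 10^8 m²
Q = 2.1 × 10^5 acre-ft/yr = 7.097 × 10^5 m³/d
t = 14 weeks = 98 d
ΔV = Q × t = 7.097 × 10^5 m³/d × 98 d = 6.955 × 10^7 m³
Δh = ΔV / (Sy × A) = 6.955 × 10^7 / (0.074 × 9.58 × 10^8) = 0.981 m

Δh ≈ 0.981 m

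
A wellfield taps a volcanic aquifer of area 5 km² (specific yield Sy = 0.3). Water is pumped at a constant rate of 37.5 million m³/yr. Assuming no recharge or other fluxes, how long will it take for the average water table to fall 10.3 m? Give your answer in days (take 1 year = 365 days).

t ≈ 150 days

A = 5 km² = 5 × 10^6 m²
ΔV = Sy × A × Δh = 0.3 × 5 × 10^6 × 10.3 = 1.545 × 10^7 m³
Q = 37.5 million m³/yr = 1.027 × 10^5 m³/d
t = ΔV / Q = 1.545 × 10^7 m³ / 1.027 × 10^5 m³/d = 150.4 d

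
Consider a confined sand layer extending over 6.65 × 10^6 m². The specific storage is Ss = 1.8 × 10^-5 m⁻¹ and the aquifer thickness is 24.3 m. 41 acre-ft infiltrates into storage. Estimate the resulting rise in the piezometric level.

Δh ≈ 17.4 m

S = Ss × b = 1.8 × 10^-5 m⁻¹ × 24.3 m = 4.374 × 10^-4
ΔV = 41 acre-ft = 50570 m³
Δh = ΔV / (S × A) = 50570 m³ / (4.374 × 10^-4 × 6.65 × 10^6 m²) = 17.39 m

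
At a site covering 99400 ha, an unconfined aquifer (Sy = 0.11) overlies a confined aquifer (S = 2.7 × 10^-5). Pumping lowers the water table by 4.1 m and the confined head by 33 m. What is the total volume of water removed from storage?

ΔV ≈ 4.49 × 10^8 m³

A = 99400 ha = 9.94 × 10^8 m²
Unconfined: ΔV_u = Sy × A × Δh_u = 0.11 × 9.94 × 10^8 × 4.1 = 4.483 × 10^8 m³
Confined: ΔV_c = S × A × Δh_c = 2.7 × 10^-5 × 9.94 × 10^8 × 33 = 8.857 × 10^5 m³
Total ΔV = 4.483 × 10^8 + 8.857 × 10^5 = 4.492 × 10^8 m³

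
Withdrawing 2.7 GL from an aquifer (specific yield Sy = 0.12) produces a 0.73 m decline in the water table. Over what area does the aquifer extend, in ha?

A ≈ 3080 ha

ΔV = 2.7 GL = 2.7 × 10^6 m³
A = ΔV / (Sy × Δh) = 2.7 × 10^6 / (0.12 × 0.73) = 3.082 × 10^7 m²
A = 3.082 × 10^7 m² = 3082 ha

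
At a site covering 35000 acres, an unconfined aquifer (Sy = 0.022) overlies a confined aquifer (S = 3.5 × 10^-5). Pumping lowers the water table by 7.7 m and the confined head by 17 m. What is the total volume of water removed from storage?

ΔV ≈ 2.41 × 10^7 m³

A = 35000 acres = 1.416 × 10^8 m²
Unconfined: ΔV_u = Sy × A × Δh_u = 0.022 × 1.416 × 10^8 × 7.7 = 2.399 × 10^7 m³
Confined: ΔV_c = S × A × Δh_c = 3.5 × 10^-5 × 1.416 × 10^8 × 17 = 84280 m³
Total ΔV = 2.399 × 10^7 + 84280 = 2.408 × 10^7 m³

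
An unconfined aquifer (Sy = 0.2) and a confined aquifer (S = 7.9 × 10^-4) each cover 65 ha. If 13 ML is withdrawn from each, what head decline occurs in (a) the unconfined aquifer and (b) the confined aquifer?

A = 65 ha = 6.5 × 10^5 m²
ΔV = 13 ML = 13000 m³
Unconfined: Δh_u = ΔV/(Sy·A) = 13000/(0.2 × 6.5 × 10^5) = 0.1 m
Confined: Δh_c = ΔV/(S·A) = 13000/(7.9 × 10^-4 × 6.5 × 10^5) = 25.32 m

Δh_u ≈ 0.1 m; Δh_c ≈ 25.3 m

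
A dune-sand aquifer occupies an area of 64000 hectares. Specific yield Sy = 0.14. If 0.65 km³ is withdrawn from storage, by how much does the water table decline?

Δh ≈ 7.25 m

A = 64000 hectares = 6.4 × 10^8 m²
ΔV = 0.65 km³ = 6.5 × 10^8 m³
Δh = ΔV / (Sy × A) = 6.5 × 10^8 m³ / (0.14 × 6.4 × 10^8 m²) = 7.254 m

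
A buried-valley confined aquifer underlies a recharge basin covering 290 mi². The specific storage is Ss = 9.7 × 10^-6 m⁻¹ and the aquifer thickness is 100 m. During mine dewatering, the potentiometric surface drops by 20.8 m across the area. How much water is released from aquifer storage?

S = Ss × b = 9.7 × 10^-6 m⁻¹ × 100 m = 9.7 × 10^-4
A = 290 mi² = 7.511 × 10^8 m²
ΔV = S × A × Δh = 9.7 × 10^-4 × 7.511 × 10^8 m² × 20.8 m = 1.515 × 10^7 m³

ΔV ≈ 1.52 × 10^7 m³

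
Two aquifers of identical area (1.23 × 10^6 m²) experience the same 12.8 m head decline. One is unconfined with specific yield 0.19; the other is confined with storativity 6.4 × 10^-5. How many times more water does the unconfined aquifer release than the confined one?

Unconfined: ΔV_u = Sy × A × Δh = 0.19 × 1.23 × 10^6 × 12.8 = 2.991 × 10^6 m³
Confined: ΔV_c = S × A × Δh = 6.4 × 10^-5 × 1.23 × 10^6 × 12.8 = 1008 m³
Ratio = ΔV_u / ΔV_c = Sy / S = 0.19 / 6.4 × 10^-5 = 2969

ΔV_u / ΔV_c ≈ 2970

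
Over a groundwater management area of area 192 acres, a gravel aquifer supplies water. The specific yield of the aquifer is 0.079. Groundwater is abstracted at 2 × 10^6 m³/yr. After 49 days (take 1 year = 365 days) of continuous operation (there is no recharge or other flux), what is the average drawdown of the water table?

Δh ≈ 4.37 m

A = 192 acres = 7.77 × 10^5 m²
Q = 2 × 10^6 m³/yr = 5479 m³/d
ΔV = Q × t = 5479 m³/d × 49 d = 2.685 × 10^5 m³
Δh = ΔV / (Sy × A) = 2.685 × 10^5 / (0.079 × 7.77 × 10^5) = 4.374 m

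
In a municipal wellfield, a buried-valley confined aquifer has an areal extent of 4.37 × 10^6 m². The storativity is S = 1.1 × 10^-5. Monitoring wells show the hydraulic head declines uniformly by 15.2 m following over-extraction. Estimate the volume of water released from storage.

ΔV ≈ 731 m³

ΔV = S × A × Δh = 1.1 × 10^-5 × 4.37 × 10^6 m² × 15.2 m = 730.7 m³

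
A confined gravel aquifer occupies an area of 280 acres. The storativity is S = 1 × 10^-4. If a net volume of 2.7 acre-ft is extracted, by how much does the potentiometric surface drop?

A = 280 acres = 1.133 × 10^6 m²
ΔV = 2.7 acre-ft = 3330 m³
Δh = ΔV / (S × A) = 3330 m³ / (1 × 10^-4 × 1.133 × 10^6 m²) = 29.39 m

Δh ≈ 29.4 m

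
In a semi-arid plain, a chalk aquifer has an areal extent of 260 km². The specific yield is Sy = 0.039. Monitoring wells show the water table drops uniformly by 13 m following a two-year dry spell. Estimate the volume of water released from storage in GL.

ΔV ≈ 132 GL

A = 260 km² = 2.6 × 10^8 m²
ΔV = Sy × A × Δh = 0.039 × 2.6 × 10^8 m² × 13 m = 1.318 × 10^8 m³
ΔV = 1.318 × 10^8 m³ = 131.8 GL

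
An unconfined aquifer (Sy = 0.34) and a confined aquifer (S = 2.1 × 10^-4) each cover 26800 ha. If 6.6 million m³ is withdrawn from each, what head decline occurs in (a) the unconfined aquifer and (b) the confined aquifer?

Δh_u ≈ 0.0724 m; Δh_c ≈ 117 m

A = 26800 ha = 2.68 × 10^8 m²
ΔV = 6.6 million m³ = 6.6 × 10^6 m³
Unconfined: Δh_u = ΔV/(Sy·A) = 6.6 × 10^6/(0.34 × 2.68 × 10^8) = 0.07243 m
Confined: Δh_c = ΔV/(S·A) = 6.6 × 10^6/(2.1 × 10^-4 × 2.68 × 10^8) = 117.3 m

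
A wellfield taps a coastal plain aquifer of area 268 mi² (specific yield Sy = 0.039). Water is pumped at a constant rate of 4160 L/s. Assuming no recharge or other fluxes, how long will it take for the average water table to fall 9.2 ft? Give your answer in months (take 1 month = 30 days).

t ≈ 7.04 months

A = 268 mi² = 6.941 × 10^8 m²
Δh = 9.2 ft = 2.804 m
ΔV = Sy × A × Δh = 0.039 × 6.941 × 10^8 × 2.804 = 7.591 × 10^7 m³
Q = 4160 L/s = 3.594 × 10^5 m³/d
t = ΔV / Q = 7.591 × 10^7 m³ / 3.594 × 10^5 m³/d = 211.2 d
t = 211.2 d ≈ 7.04 months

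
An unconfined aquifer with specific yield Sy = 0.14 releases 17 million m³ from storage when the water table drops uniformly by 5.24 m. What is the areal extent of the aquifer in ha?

ΔV = 17 million m³ = 1.7 × 10^7 m³
A = ΔV / (Sy × Δh) = 1.7 × 10^7 / (0.14 × 5.24) = 2.317 × 10^7 m²
A = 2.317 × 10^7 m² = 2317 ha

A ≈ 2320 ha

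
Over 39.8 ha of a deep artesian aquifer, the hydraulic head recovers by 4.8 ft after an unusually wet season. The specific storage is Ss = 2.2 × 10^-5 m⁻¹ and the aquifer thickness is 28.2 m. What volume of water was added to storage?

ΔV ≈ 361 m³

S = Ss × b = 2.2 × 10^-5 m⁻¹ × 28.2 m = 6.204 × 10^-4
A = 39.8 ha = 3.98 × 10^5 m²
Δh = 4.8 ft = 1.463 m
ΔV = S × A × Δh = 6.204 × 10^-4 × 3.98 × 10^5 m² × 1.463 m = 361.3 m³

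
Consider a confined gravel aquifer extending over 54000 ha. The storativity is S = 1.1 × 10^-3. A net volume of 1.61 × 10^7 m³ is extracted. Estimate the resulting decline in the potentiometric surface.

Δh ≈ 27.1 m

A = 54000 ha = 5.4 × 10^8 m²
Δh = ΔV / (S × A) = 1.61 × 10^7 m³ / (0.0011 × 5.4 × 10^8 m²) = 27.1 m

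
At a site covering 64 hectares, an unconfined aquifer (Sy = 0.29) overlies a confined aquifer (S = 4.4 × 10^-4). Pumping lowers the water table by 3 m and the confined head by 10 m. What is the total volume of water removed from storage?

ΔV ≈ 5.6 × 10^5 m³

A = 64 hectares = 6.4 × 10^5 m²
Unconfined: ΔV_u = Sy × A × Δh_u = 0.29 × 6.4 × 10^5 × 3 = 5.568 × 10^5 m³
Confined: ΔV_c = S × A × Δh_c = 4.4 × 10^-4 × 6.4 × 10^5 × 10 = 2816 m³
Total ΔV = 5.568 × 10^5 + 2816 = 5.596 × 10^5 m³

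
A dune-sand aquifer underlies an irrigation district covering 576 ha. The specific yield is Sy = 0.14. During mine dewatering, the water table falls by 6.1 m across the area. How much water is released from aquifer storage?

A = 576 ha = 5.76 × 10^6 m²
ΔV = Sy × A × Δh = 0.14 × 5.76 × 10^6 m² × 6.1 m = 4.919 × 10^6 m³

ΔV ≈ 4.92 × 10^6 m³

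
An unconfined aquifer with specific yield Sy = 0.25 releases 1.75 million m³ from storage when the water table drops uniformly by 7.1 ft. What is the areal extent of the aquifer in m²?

Δh = 7.1 ft = 2.164 m
ΔV = 1.75 million m³ = 1.75 × 10^6 m³
A = ΔV / (Sy × Δh) = 1.75 × 10^6 / (0.25 × 2.164) = 3.235 × 10^6 m²

A ≈ 3.23 × 10^6 m²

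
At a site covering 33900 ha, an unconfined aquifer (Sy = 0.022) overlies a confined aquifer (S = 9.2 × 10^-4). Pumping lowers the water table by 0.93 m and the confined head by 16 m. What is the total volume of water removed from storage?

ΔV ≈ 1.19 × 10^7 m³

A = 33900 ha = 3.39 × 10^8 m²
Unconfined: ΔV_u = Sy × A × Δh_u = 0.022 × 3.39 × 10^8 × 0.93 = 6.936 × 10^6 m³
Confined: ΔV_c = S × A × Δh_c = 9.2 × 10^-4 × 3.39 × 10^8 × 16 = 4.99 × 10^6 m³
Total ΔV = 6.936 × 10^6 + 4.99 × 10^6 = 1.193 × 10^7 m³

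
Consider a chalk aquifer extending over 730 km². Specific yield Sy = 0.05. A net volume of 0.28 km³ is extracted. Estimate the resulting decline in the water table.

Δh ≈ 7.67 m

A = 730 km² = 7.3 × 10^8 m²
ΔV = 0.28 km³ = 2.8 × 10^8 m³
Δh = ΔV / (Sy × A) = 2.8 × 10^8 m³ / (0.05 × 7.3 × 10^8 m²) = 7.671 m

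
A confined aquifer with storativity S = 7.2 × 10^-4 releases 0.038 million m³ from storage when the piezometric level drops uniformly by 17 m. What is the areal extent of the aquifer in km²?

ΔV = 0.038 million m³ = 38000 m³
A = ΔV / (S × Δh) = 38000 / (7.2 × 10^-4 × 17) = 3.105 × 10^6 m²
A = 3.105 × 10^6 m² = 3.105 km²

A ≈ 3.1 km²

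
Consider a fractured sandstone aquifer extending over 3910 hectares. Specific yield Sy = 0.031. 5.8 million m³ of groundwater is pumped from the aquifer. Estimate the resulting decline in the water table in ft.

A = 3910 hectares = 3.91 × 10^7 m²
ΔV = 5.8 million m³ = 5.8 × 10^6 m³
Δh = ΔV / (Sy × A) = 5.8 × 10^6 m³ / (0.031 × 3.91 × 10^7 m²) = 4.785 m
Δh = 4.785 m = 15.7 ft

Δh ≈ 15.7 ft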